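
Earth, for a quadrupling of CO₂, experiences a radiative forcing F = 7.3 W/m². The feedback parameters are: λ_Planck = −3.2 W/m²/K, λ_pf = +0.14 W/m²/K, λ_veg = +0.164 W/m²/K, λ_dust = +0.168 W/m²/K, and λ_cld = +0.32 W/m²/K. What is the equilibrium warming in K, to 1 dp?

Net feedback parameter λ = (−3.2) + (+0.14) + (+0.164) + (+0.168) + (+0.32) = -2.408 W/m²/K.
ΔT = −F/λ = −7.3/(-2.408) = 3.0 K.

3.0 K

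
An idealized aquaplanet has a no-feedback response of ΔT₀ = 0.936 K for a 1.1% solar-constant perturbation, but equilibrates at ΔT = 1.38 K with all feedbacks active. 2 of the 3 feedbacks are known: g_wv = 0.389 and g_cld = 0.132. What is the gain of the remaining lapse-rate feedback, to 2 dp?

Amplification A = ΔT/ΔT₀ = 1.38/0.936 = 1.474.
Total gain g = 1 − 1/A = 1 − 1/1.474 = 0.3216.
Known gains sum to 0.389 + 0.132 = 0.521.
g_lr = 0.3216 − 0.521 = -0.20.

-0.20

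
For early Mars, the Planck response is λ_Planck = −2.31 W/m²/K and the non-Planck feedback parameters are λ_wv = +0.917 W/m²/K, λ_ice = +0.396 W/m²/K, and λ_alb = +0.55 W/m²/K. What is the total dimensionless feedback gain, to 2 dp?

0.81

Convert to gains: g_wv = 0.917/2.31 = 0.397; g_ice = 0.396/2.31 = 0.1714; g_alb = 0.55/2.31 = 0.2381.
Total gain g = 0.8065.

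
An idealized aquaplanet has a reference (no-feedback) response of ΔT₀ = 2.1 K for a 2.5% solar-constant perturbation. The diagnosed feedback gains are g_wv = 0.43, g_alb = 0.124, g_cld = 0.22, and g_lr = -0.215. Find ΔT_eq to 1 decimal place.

4.8 K

Total gain g = 0.43 + 0.124 + 0.22 − 0.215 = 0.559.
Amplification A = 1/(1 − 0.559) = 2.268.
ΔT = 2.1 × 2.268 = 4.8 K.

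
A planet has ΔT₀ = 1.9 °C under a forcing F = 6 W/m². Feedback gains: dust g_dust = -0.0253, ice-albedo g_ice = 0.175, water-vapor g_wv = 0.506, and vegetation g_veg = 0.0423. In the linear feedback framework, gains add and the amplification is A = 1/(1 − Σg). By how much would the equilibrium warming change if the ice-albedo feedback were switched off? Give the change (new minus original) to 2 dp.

Original: g = 0.698, ΔT = 1.9/(1−0.698) = 6.2914 °C.
Without ice-albedo: g' = 0.523, ΔT' = 1.9/(1−0.523) = 3.9832 °C.
Change = 3.9832 − 6.2914 = -2.31 °C.

-2.31 °C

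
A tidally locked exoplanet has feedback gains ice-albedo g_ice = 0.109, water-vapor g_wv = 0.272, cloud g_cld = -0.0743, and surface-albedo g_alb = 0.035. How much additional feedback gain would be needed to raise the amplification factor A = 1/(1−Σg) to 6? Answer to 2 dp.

0.49

Current total gain = 0.3417.
Target gain for A = 6: g* = 1 − 1/6 = 0.8333.
Additional gain needed = 0.8333 − 0.3417 = 0.49.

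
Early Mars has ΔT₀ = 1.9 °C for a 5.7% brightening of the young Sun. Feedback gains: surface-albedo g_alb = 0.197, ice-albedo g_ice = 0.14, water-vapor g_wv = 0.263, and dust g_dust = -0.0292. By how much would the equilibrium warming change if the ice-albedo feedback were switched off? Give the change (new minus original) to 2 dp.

Original: g = 0.5708, ΔT = 1.9/(1−0.5708) = 4.4268 °C.
Without ice-albedo: g' = 0.4308, ΔT' = 1.9/(1−0.4308) = 3.3380 °C.
Change = 3.3380 − 4.4268 = -1.09 °C.

-1.09 °C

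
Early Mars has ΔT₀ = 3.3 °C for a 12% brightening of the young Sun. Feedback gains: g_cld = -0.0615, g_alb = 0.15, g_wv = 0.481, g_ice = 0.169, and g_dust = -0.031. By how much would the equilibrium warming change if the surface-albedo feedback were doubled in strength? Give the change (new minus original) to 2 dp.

11.88 °C

Original: g = 0.7075, ΔT = 3.3/(1−0.7075) = 11.2821 °C.
With doubled surface-albedo: g' = 0.8575, ΔT' = 3.3/(1−0.8575) = 23.1579 °C.
Change = 23.1579 − 11.2821 = 11.88 °C.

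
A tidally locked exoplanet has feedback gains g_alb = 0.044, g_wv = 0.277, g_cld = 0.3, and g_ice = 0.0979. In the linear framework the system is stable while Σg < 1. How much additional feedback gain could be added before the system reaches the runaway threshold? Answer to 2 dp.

0.28

Current total gain = 0.044 + 0.277 + 0.3 + 0.0979 = 0.7189.
Margin to runaway = 1 − 0.7189 = 0.28.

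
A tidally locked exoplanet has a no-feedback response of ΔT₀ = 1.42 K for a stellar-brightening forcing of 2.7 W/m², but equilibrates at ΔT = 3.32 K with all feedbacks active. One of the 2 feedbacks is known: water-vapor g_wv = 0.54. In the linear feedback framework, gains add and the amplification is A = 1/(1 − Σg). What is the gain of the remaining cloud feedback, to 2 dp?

0.03

Amplification A = ΔT/ΔT₀ = 3.32/1.42 = 2.338.
Total gain g = 1 − 1/A = 1 − 1/2.338 = 0.5723.
The known gain is 0.54.
g_cld = 0.5723 − 0.54 = 0.03.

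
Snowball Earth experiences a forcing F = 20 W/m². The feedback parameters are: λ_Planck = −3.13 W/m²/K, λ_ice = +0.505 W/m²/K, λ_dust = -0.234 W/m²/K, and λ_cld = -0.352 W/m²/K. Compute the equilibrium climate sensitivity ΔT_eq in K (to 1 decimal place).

Net feedback parameter λ = (−3.13) + (+0.505) + (-0.234) + (-0.352) = -3.211 W/m²/K.
ΔT = −F/λ = −20/(-3.211) = 6.2 K.

6.2 K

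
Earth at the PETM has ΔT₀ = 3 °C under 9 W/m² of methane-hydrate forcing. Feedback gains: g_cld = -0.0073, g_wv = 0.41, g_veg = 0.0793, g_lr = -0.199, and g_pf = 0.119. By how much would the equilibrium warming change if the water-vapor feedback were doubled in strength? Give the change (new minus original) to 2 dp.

Original: g = 0.402, ΔT = 3/(1−0.402) = 5.0167 °C.
With doubled water-vapor: g' = 0.812, ΔT' = 3/(1−0.812) = 15.9574 °C.
Change = 15.9574 − 5.0167 = 10.94 °C.

10.94 °C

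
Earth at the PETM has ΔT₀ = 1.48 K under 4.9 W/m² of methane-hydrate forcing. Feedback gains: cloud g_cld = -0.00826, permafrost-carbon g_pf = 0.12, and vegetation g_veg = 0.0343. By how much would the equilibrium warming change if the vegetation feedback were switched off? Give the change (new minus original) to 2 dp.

-0.07 K

Original: g = 0.14604, ΔT = 1.48/(1−0.14604) = 1.7331 K.
Without vegetation: g' = 0.11174, ΔT' = 1.48/(1−0.11174) = 1.6662 K.
Change = 1.6662 − 1.7331 = -0.07 K.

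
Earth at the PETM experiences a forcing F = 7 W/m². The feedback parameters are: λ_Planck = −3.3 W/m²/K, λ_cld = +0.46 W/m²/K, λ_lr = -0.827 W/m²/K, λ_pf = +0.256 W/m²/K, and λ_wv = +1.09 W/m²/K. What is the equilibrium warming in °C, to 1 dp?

Net feedback parameter λ = (−3.3) + (+0.46) + (-0.827) + (+0.256) + (+1.09) = -2.321 W/m²/K.
ΔT = −F/λ = −7/(-2.321) = 3.0 °C.

3.0 °C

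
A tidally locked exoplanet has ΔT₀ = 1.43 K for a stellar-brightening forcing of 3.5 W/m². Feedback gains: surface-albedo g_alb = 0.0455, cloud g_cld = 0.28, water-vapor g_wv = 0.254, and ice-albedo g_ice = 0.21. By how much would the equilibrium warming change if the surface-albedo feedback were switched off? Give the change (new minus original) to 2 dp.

Original: g = 0.7895, ΔT = 1.43/(1−0.7895) = 6.7933 K.
Without surface-albedo: g' = 0.744, ΔT' = 1.43/(1−0.744) = 5.5859 K.
Change = 5.5859 − 6.7933 = -1.21 K.

-1.21 K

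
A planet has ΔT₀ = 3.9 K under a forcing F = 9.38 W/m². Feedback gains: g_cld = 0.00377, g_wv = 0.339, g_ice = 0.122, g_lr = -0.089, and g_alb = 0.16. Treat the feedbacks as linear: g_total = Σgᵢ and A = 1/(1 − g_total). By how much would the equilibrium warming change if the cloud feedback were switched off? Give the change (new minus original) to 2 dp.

-0.07 K

Original: g = 0.53577, ΔT = 3.9/(1−0.53577) = 8.4010 K.
Without cloud: g' = 0.532, ΔT' = 3.9/(1−0.532) = 8.3333 K.
Change = 8.3333 − 8.4010 = -0.07 K.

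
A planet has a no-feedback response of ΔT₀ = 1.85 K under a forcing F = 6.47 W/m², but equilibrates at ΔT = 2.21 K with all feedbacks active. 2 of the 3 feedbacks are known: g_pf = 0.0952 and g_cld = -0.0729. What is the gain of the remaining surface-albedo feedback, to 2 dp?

Amplification A = ΔT/ΔT₀ = 2.21/1.85 = 1.195.
Total gain g = 1 − 1/A = 1 − 1/1.195 = 0.1632.
Known gains sum to 0.0952 − 0.0729 = 0.0223.
g_alb = 0.1632 − 0.0223 = 0.14.

0.14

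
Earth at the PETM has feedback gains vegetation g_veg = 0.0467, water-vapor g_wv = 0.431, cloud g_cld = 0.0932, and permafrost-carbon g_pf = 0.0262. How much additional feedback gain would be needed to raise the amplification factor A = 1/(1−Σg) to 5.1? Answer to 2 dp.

0.21

Current total gain = 0.5971.
Target gain for A = 5.1: g* = 1 − 1/5.1 = 0.8039.
Additional gain needed = 0.8039 − 0.5971 = 0.21.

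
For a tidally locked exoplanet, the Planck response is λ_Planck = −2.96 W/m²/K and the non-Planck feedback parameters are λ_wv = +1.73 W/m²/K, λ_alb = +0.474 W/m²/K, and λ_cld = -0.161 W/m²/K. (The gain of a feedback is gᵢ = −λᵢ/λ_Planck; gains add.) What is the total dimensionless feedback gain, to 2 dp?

0.69

Convert to gains: g_wv = 1.73/2.96 = 0.5845; g_alb = 0.474/2.96 = 0.1601; g_cld = -0.161/2.96 = -0.05439.
Total gain g = 0.69021.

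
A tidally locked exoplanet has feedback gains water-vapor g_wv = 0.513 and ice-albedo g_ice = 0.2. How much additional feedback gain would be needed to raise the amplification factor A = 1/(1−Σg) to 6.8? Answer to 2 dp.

0.14

Current total gain = 0.713.
Target gain for A = 6.8: g* = 1 − 1/6.8 = 0.8529.
Additional gain needed = 0.8529 − 0.713 = 0.14.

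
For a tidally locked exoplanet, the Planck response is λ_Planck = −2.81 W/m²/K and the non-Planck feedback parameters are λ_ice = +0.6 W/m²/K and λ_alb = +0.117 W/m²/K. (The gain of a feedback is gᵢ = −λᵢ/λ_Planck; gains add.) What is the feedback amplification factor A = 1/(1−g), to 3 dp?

Convert to gains: g_ice = 0.6/2.81 = 0.2135; g_alb = 0.117/2.81 = 0.04164.
Total gain g = 0.25514.
A = 1/(1 − 0.25514) = 1.343.

1.343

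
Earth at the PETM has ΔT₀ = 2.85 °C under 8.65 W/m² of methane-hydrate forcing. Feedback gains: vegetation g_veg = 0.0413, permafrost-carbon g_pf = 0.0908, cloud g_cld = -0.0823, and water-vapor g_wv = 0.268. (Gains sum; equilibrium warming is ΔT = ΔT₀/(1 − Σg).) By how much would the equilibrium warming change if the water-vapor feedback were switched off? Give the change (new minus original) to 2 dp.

-1.18 °C

Original: g = 0.3178, ΔT = 2.85/(1−0.3178) = 4.1777 °C.
Without water-vapor: g' = 0.0498, ΔT' = 2.85/(1−0.0498) = 2.9994 °C.
Change = 2.9994 − 4.1777 = -1.18 °C.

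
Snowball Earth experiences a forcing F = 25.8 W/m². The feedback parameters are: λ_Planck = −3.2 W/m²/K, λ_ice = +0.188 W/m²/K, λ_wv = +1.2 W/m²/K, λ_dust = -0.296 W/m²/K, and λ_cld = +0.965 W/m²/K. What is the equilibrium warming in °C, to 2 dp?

Net feedback parameter λ = (−3.2) + (+0.188) + (+1.2) + (-0.296) + (+0.965) = -1.143 W/m²/K.
ΔT = −F/λ = −25.8/(-1.143) = 22.57 °C.

22.57 °C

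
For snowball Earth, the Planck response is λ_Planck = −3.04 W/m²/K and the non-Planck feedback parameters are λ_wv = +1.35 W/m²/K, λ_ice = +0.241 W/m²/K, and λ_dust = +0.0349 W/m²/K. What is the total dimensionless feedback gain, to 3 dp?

0.535

Convert to gains: g_wv = 1.35/3.04 = 0.4441; g_ice = 0.241/3.04 = 0.07928; g_dust = 0.0349/3.04 = 0.01148.
Total gain g = 0.53486.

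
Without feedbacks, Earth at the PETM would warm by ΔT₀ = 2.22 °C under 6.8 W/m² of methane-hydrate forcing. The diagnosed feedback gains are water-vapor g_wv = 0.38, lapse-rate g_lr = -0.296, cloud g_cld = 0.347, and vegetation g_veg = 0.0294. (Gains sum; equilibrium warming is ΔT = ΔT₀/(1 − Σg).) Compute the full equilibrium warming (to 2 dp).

Total gain g = 0.38 − 0.296 + 0.347 + 0.0294 = 0.4604.
Amplification A = 1/(1 − 0.4604) = 1.853.
ΔT = 2.22 × 1.853 = 4.11 °C.

4.11 °C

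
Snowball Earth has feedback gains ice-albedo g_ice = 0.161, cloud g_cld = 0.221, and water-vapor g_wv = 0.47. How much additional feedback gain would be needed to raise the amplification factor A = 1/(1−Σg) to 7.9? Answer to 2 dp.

0.02

Current total gain = 0.852.
Target gain for A = 7.9: g* = 1 − 1/7.9 = 0.8734.
Additional gain needed = 0.8734 − 0.852 = 0.02.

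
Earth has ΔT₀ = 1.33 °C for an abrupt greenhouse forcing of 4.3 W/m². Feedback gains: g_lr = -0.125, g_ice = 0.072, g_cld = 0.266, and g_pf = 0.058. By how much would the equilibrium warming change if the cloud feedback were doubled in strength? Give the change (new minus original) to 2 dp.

Original: g = 0.271, ΔT = 1.33/(1−0.271) = 1.8244 °C.
With doubled cloud: g' = 0.537, ΔT' = 1.33/(1−0.537) = 2.8726 °C.
Change = 2.8726 − 1.8244 = 1.05 °C.

1.05 °C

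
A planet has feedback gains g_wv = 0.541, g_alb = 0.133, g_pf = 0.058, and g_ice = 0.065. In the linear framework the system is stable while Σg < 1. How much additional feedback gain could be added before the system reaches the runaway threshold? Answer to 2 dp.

Current total gain = 0.541 + 0.133 + 0.058 + 0.065 = 0.797.
Margin to runaway = 1 − 0.797 = 0.20.

0.20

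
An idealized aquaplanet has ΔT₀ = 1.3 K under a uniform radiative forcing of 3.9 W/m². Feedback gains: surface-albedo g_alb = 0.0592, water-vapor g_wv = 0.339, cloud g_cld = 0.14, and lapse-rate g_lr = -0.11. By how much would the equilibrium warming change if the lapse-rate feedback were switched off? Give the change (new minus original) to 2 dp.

0.54 K

Original: g = 0.4282, ΔT = 1.3/(1−0.4282) = 2.2735 K.
Without lapse-rate: g' = 0.5382, ΔT' = 1.3/(1−0.5382) = 2.8151 K.
Change = 2.8151 − 2.2735 = 0.54 K.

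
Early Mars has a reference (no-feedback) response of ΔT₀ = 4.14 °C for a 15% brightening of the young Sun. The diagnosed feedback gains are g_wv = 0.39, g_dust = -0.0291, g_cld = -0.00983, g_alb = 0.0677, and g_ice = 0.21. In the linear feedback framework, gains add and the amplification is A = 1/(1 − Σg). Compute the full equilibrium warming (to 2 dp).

Total gain g = 0.39 − 0.0291 − 0.00983 + 0.0677 + 0.21 = 0.62877.
Amplification A = 1/(1 − 0.62877) = 2.694.
ΔT = 4.14 × 2.694 = 11.15 °C.

11.15 °C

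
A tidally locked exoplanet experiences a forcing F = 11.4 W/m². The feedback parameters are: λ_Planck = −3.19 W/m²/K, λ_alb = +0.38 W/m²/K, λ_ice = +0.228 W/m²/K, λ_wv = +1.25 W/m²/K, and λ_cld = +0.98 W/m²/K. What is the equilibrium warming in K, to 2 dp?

Net feedback parameter λ = (−3.19) + (+0.38) + (+0.228) + (+1.25) + (+0.98) = -0.352 W/m²/K.
ΔT = −F/λ = −11.4/(-0.352) = 32.39 K.

32.39 K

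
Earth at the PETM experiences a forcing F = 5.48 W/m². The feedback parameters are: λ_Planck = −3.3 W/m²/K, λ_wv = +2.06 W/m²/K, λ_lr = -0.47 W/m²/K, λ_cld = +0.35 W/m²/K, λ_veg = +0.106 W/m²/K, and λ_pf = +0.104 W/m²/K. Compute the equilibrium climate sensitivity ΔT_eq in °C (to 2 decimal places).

4.77 °C

Net feedback parameter λ = (−3.3) + (+2.06) + (-0.47) + (+0.35) + (+0.106) + (+0.104) = -1.15 W/m²/K.
ΔT = −F/λ = −5.48/(-1.15) = 4.77 °C.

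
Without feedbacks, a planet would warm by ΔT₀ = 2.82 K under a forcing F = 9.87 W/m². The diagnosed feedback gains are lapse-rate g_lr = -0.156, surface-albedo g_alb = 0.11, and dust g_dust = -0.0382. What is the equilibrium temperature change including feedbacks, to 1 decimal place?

Total gain g = -0.156 + 0.11 − 0.0382 = -0.0842.
Amplification A = 1/(1 + 0.0842) = 0.9223.
ΔT = 2.82 × 0.9223 = 2.6 K.

2.6 K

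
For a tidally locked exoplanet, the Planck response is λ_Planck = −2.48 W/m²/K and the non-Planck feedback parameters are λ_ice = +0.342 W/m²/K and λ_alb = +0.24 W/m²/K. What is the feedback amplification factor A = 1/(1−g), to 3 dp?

1.307

Convert to gains: g_ice = 0.342/2.48 = 0.1379; g_alb = 0.24/2.48 = 0.09677.
Total gain g = 0.23467.
A = 1/(1 − 0.23467) = 1.307.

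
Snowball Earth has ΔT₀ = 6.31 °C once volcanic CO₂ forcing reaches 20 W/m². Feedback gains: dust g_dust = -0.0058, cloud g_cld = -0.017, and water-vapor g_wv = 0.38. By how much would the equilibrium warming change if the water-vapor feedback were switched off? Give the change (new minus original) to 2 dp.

-3.65 °C

Original: g = 0.3572, ΔT = 6.31/(1−0.3572) = 9.8164 °C.
Without water-vapor: g' = -0.0228, ΔT' = 6.31/(1+0.0228) = 6.1693 °C.
Change = 6.1693 − 9.8164 = -3.65 °C.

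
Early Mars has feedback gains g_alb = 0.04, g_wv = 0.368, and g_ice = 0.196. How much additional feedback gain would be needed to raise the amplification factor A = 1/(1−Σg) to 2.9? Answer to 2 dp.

0.05

Current total gain = 0.604.
Target gain for A = 2.9: g* = 1 − 1/2.9 = 0.6552.
Additional gain needed = 0.6552 − 0.604 = 0.05.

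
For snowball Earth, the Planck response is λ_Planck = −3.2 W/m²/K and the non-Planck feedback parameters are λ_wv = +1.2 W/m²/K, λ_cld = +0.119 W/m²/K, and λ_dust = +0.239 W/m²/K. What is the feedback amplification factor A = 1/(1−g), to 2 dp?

1.95

Convert to gains: g_wv = 1.2/3.2 = 0.375; g_cld = 0.119/3.2 = 0.03719; g_dust = 0.239/3.2 = 0.07469.
Total gain g = 0.48688.
A = 1/(1 − 0.48688) = 1.95.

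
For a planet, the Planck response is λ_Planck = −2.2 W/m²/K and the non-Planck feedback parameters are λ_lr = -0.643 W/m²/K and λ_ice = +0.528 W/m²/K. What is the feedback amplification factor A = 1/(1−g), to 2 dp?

Convert to gains: g_lr = -0.643/2.2 = -0.2923; g_ice = 0.528/2.2 = 0.24.
Total gain g = -0.0523.
A = 1/(1 + 0.0523) = 0.95.

0.95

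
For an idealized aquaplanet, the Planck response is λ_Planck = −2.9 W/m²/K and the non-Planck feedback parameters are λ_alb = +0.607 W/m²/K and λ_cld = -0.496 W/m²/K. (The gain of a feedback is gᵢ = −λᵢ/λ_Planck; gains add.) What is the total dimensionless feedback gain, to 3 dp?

Convert to gains: g_alb = 0.607/2.9 = 0.2093; g_cld = -0.496/2.9 = -0.171.
Total gain g = 0.0383.

0.038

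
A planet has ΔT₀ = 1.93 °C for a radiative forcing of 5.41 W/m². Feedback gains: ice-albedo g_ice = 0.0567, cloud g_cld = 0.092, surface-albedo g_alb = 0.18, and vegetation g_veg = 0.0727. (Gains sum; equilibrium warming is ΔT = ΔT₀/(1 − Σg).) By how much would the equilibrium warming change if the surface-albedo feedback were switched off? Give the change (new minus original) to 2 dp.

-0.75 °C

Original: g = 0.4014, ΔT = 1.93/(1−0.4014) = 3.2242 °C.
Without surface-albedo: g' = 0.2214, ΔT' = 1.93/(1−0.2214) = 2.4788 °C.
Change = 2.4788 − 3.2242 = -0.75 °C.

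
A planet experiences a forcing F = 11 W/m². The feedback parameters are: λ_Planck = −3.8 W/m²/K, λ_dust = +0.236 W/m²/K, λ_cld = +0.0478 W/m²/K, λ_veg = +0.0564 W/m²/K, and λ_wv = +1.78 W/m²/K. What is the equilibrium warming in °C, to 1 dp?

Net feedback parameter λ = (−3.8) + (+0.236) + (+0.0478) + (+0.0564) + (+1.78) = -1.6798 W/m²/K.
ΔT = −F/λ = −11/(-1.6798) = 6.5 °C.

6.5 °C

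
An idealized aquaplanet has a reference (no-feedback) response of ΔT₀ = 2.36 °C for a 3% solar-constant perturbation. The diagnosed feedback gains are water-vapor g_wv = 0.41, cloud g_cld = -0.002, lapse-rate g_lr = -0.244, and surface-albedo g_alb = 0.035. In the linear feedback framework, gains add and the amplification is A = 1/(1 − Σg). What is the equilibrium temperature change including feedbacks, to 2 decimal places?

Total gain g = 0.41 − 0.002 − 0.244 + 0.035 = 0.199.
Amplification A = 1/(1 − 0.199) = 1.248.
ΔT = 2.36 × 1.248 = 2.95 °C.

2.95 °C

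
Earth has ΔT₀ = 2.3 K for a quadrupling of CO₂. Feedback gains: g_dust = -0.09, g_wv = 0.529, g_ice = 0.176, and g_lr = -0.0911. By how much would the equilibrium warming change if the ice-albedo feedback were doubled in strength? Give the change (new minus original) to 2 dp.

2.83 K

Original: g = 0.5239, ΔT = 2.3/(1−0.5239) = 4.8309 K.
With doubled ice-albedo: g' = 0.6999, ΔT' = 2.3/(1−0.6999) = 7.6641 K.
Change = 7.6641 − 4.8309 = 2.83 K.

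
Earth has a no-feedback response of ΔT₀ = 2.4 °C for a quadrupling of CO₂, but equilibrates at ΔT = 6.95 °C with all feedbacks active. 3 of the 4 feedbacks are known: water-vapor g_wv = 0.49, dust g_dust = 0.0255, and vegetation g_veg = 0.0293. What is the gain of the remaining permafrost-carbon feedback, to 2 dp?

Amplification A = ΔT/ΔT₀ = 6.95/2.4 = 2.896.
Total gain g = 1 − 1/A = 1 − 1/2.896 = 0.6547.
Known gains sum to 0.49 + 0.0255 + 0.0293 = 0.5448.
g_pf = 0.6547 − 0.5448 = 0.11.

0.11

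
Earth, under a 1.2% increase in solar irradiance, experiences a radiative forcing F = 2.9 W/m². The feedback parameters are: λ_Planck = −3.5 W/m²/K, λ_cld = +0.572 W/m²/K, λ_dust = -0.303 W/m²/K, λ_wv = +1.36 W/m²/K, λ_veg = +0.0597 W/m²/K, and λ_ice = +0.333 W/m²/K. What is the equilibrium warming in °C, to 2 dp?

Net feedback parameter λ = (−3.5) + (+0.572) + (-0.303) + (+1.36) + (+0.0597) + (+0.333) = -1.4783 W/m²/K.
ΔT = −F/λ = −2.9/(-1.4783) = 1.96 °C.

1.96 °C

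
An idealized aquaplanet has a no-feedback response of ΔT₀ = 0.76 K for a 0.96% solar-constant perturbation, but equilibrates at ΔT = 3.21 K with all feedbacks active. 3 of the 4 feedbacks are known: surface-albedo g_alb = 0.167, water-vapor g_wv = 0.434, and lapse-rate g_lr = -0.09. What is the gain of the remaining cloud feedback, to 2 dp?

0.25

Amplification A = ΔT/ΔT₀ = 3.21/0.76 = 4.224.
Total gain g = 1 − 1/A = 1 − 1/4.224 = 0.7633.
Known gains sum to 0.167 + 0.434 − 0.09 = 0.511.
g_cld = 0.7633 − 0.511 = 0.25.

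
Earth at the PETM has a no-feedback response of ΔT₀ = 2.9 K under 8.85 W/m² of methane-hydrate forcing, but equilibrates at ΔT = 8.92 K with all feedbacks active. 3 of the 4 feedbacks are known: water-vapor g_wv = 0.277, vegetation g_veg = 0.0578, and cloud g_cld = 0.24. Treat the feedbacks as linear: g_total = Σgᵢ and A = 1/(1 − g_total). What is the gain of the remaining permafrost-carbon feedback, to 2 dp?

0.10

Amplification A = ΔT/ΔT₀ = 8.92/2.9 = 3.076.
Total gain g = 1 − 1/A = 1 − 1/3.076 = 0.6749.
Known gains sum to 0.277 + 0.0578 + 0.24 = 0.5748.
g_pf = 0.6749 − 0.5748 = 0.10.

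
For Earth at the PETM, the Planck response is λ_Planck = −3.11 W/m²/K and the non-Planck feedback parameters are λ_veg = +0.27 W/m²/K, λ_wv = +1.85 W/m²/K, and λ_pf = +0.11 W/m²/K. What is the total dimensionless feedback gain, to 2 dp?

0.72

Convert to gains: g_veg = 0.27/3.11 = 0.08682; g_wv = 1.85/3.11 = 0.5949; g_pf = 0.11/3.11 = 0.03537.
Total gain g = 0.71709.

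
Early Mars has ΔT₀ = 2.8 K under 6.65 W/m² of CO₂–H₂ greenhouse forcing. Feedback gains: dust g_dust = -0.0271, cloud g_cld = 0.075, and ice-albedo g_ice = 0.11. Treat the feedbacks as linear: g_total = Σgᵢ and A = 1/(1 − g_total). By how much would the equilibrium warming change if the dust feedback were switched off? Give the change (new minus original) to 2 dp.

Original: g = 0.1579, ΔT = 2.8/(1−0.1579) = 3.3250 K.
Without dust: g' = 0.185, ΔT' = 2.8/(1−0.185) = 3.4356 K.
Change = 3.4356 − 3.3250 = 0.11 K.

0.11 K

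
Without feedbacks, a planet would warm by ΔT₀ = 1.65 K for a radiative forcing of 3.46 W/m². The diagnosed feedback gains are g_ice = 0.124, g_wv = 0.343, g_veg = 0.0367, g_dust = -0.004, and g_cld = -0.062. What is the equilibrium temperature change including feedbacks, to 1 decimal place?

2.9 K

Total gain g = 0.124 + 0.343 + 0.0367 − 0.004 − 0.062 = 0.4377.
Amplification A = 1/(1 − 0.4377) = 1.778.
ΔT = 1.65 × 1.778 = 2.9 K.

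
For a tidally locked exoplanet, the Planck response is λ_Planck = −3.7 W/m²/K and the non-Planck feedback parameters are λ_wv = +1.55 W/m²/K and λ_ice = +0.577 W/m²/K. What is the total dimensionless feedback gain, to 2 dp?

Convert to gains: g_wv = 1.55/3.7 = 0.4189; g_ice = 0.577/3.7 = 0.1559.
Total gain g = 0.5748.

0.57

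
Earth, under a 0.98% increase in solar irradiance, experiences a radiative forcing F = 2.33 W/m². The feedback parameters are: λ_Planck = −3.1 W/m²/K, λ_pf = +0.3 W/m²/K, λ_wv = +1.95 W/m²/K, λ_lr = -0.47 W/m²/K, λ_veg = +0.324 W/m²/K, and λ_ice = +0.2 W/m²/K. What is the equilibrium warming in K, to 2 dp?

2.93 K

Net feedback parameter λ = (−3.1) + (+0.3) + (+1.95) + (-0.47) + (+0.324) + (+0.2) = -0.796 W/m²/K.
ΔT = −F/λ = −2.33/(-0.796) = 2.93 K.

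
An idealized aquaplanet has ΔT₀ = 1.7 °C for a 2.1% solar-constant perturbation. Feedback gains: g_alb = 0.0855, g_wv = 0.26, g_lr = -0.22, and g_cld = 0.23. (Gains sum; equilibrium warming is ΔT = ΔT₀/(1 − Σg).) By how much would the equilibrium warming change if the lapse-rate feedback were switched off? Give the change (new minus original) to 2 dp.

1.37 °C

Original: g = 0.3555, ΔT = 1.7/(1−0.3555) = 2.6377 °C.
Without lapse-rate: g' = 0.5755, ΔT' = 1.7/(1−0.5755) = 4.0047 °C.
Change = 4.0047 − 2.6377 = 1.37 °C.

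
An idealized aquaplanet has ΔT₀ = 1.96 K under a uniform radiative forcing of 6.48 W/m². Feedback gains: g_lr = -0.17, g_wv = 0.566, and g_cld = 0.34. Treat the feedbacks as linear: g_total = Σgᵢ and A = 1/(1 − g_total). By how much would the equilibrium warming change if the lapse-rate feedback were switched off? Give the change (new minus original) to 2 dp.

13.43 K

Original: g = 0.736, ΔT = 1.96/(1−0.736) = 7.4242 K.
Without lapse-rate: g' = 0.906, ΔT' = 1.96/(1−0.906) = 20.8511 K.
Change = 20.8511 − 7.4242 = 13.43 K.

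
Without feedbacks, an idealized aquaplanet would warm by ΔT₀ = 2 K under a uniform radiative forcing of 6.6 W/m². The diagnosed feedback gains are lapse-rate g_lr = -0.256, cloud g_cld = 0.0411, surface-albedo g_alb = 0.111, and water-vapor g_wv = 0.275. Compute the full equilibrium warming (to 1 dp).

2.4 K

Total gain g = -0.256 + 0.0411 + 0.111 + 0.275 = 0.1711.
Amplification A = 1/(1 − 0.1711) = 1.206.
ΔT = 2 × 1.206 = 2.4 K.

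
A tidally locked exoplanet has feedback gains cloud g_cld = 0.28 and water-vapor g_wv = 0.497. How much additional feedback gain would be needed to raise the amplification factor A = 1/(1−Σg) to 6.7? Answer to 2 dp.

Current total gain = 0.777.
Target gain for A = 6.7: g* = 1 − 1/6.7 = 0.8507.
Additional gain needed = 0.8507 − 0.777 = 0.07.

0.07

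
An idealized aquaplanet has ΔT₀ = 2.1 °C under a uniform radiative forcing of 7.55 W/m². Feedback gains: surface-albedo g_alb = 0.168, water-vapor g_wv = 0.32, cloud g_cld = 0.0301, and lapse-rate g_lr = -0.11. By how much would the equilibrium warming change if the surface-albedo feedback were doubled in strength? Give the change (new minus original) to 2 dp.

Original: g = 0.4081, ΔT = 2.1/(1−0.4081) = 3.5479 °C.
With doubled surface-albedo: g' = 0.5761, ΔT' = 2.1/(1−0.5761) = 4.9540 °C.
Change = 4.9540 − 3.5479 = 1.41 °C.

1.41 °C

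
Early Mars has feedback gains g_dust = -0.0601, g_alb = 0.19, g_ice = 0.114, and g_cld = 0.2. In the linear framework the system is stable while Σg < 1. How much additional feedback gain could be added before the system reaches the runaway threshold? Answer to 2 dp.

0.56

Current total gain = -0.0601 + 0.19 + 0.114 + 0.2 = 0.4439.
Margin to runaway = 1 − 0.4439 = 0.56.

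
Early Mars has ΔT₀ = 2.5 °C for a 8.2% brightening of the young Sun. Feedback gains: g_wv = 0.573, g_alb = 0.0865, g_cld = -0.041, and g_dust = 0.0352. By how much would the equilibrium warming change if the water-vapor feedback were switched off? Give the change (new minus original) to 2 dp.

Original: g = 0.6537, ΔT = 2.5/(1−0.6537) = 7.2192 °C.
Without water-vapor: g' = 0.0807, ΔT' = 2.5/(1−0.0807) = 2.7195 °C.
Change = 2.7195 − 7.2192 = -4.50 °C.

-4.50 °C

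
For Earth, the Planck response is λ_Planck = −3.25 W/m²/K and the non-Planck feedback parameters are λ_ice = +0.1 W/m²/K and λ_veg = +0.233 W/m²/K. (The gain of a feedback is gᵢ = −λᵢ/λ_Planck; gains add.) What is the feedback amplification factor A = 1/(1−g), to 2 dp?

1.11

Convert to gains: g_ice = 0.1/3.25 = 0.03077; g_veg = 0.233/3.25 = 0.07169.
Total gain g = 0.10246.
A = 1/(1 − 0.10246) = 1.11.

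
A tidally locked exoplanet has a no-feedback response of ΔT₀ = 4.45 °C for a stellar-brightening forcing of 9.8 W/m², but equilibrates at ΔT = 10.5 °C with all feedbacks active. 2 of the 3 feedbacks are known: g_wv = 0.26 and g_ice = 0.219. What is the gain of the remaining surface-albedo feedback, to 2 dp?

0.10

Amplification A = ΔT/ΔT₀ = 10.5/4.45 = 2.36.
Total gain g = 1 − 1/A = 1 − 1/2.36 = 0.5763.
Known gains sum to 0.26 + 0.219 = 0.479.
g_alb = 0.5763 − 0.479 = 0.10.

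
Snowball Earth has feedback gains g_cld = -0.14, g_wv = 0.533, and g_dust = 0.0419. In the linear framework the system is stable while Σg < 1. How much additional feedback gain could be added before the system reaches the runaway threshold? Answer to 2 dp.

0.57

Current total gain = -0.14 + 0.533 + 0.0419 = 0.4349.
Margin to runaway = 1 − 0.4349 = 0.57.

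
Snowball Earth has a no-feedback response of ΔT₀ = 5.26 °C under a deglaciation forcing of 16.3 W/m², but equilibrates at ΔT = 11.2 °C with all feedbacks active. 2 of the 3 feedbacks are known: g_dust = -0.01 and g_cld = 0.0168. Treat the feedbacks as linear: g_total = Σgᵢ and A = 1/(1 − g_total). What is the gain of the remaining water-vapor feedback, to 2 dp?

0.52

Amplification A = ΔT/ΔT₀ = 11.2/5.26 = 2.129.
Total gain g = 1 − 1/A = 1 − 1/2.129 = 0.5303.
Known gains sum to -0.01 + 0.0168 = 0.0068.
g_wv = 0.5303 − 0.0068 = 0.52.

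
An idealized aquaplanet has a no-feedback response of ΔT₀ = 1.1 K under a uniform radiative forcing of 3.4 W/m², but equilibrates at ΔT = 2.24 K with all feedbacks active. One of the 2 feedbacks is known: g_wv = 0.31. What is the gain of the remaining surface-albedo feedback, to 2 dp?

0.20

Amplification A = ΔT/ΔT₀ = 2.24/1.1 = 2.036.
Total gain g = 1 − 1/A = 1 − 1/2.036 = 0.5088.
The known gain is 0.31.
g_alb = 0.5088 − 0.31 = 0.20.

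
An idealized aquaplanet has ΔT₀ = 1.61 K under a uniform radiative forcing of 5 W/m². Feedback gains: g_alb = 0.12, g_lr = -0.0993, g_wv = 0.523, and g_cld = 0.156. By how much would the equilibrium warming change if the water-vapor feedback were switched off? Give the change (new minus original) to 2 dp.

Original: g = 0.6997, ΔT = 1.61/(1−0.6997) = 5.3613 K.
Without water-vapor: g' = 0.1767, ΔT' = 1.61/(1−0.1767) = 1.9555 K.
Change = 1.9555 − 5.3613 = -3.41 K.

-3.41 K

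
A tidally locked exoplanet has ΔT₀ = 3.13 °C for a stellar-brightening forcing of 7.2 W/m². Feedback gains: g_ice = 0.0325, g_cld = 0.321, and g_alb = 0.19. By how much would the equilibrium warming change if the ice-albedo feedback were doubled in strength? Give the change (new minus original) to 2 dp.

0.53 °C

Original: g = 0.5435, ΔT = 3.13/(1−0.5435) = 6.8565 °C.
With doubled ice-albedo: g' = 0.576, ΔT' = 3.13/(1−0.576) = 7.3821 °C.
Change = 7.3821 − 6.8565 = 0.53 °C.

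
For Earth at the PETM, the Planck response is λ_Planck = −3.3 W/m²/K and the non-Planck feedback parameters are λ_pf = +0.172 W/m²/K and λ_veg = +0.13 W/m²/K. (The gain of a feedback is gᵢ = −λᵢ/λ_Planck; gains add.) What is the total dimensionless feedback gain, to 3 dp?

Convert to gains: g_pf = 0.172/3.3 = 0.05212; g_veg = 0.13/3.3 = 0.03939.
Total gain g = 0.09151.

0.092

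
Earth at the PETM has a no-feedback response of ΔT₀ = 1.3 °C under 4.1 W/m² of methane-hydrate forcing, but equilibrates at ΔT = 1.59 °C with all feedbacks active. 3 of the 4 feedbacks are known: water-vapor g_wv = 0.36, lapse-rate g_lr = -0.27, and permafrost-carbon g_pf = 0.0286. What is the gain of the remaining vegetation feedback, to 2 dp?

0.06

Amplification A = ΔT/ΔT₀ = 1.59/1.3 = 1.223.
Total gain g = 1 − 1/A = 1 − 1/1.223 = 0.1823.
Known gains sum to 0.36 − 0.27 + 0.0286 = 0.1186.
g_veg = 0.1823 − 0.1186 = 0.06.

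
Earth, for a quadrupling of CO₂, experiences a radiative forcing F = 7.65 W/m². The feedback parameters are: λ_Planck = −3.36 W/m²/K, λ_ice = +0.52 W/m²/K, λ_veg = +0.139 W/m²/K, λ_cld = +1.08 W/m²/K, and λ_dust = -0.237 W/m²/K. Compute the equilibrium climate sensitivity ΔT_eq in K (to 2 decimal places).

Net feedback parameter λ = (−3.36) + (+0.52) + (+0.139) + (+1.08) + (-0.237) = -1.858 W/m²/K.
ΔT = −F/λ = −7.65/(-1.858) = 4.12 K.

4.12 K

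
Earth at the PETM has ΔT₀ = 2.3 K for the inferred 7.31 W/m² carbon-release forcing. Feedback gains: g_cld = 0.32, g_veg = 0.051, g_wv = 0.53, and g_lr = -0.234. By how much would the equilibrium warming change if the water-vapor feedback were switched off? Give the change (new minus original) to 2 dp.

Original: g = 0.667, ΔT = 2.3/(1−0.667) = 6.9069 K.
Without water-vapor: g' = 0.137, ΔT' = 2.3/(1−0.137) = 2.6651 K.
Change = 2.6651 − 6.9069 = -4.24 K.

-4.24 K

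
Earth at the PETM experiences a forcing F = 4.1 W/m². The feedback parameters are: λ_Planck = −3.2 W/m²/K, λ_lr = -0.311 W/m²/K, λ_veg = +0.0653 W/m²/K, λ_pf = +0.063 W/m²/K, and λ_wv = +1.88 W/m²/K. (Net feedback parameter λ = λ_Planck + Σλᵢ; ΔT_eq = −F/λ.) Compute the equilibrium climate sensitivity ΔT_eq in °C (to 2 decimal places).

Net feedback parameter λ = (−3.2) + (-0.311) + (+0.0653) + (+0.063) + (+1.88) = -1.5027 W/m²/K.
ΔT = −F/λ = −4.1/(-1.5027) = 2.73 °C.

2.73 °C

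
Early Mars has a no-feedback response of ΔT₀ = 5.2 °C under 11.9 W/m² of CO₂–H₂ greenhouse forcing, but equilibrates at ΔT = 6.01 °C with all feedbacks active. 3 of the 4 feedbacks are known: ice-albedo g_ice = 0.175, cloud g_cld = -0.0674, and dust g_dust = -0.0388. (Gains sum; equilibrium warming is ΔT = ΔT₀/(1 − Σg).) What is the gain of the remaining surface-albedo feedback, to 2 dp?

0.07

Amplification A = ΔT/ΔT₀ = 6.01/5.2 = 1.156.
Total gain g = 1 − 1/A = 1 − 1/1.156 = 0.1349.
Known gains sum to 0.175 − 0.0674 − 0.0388 = 0.0688.
g_alb = 0.1349 − 0.0688 = 0.07.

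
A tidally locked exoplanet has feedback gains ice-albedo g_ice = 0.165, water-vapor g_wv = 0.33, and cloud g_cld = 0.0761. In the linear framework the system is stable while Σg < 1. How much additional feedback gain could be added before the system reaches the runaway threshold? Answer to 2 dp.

Current total gain = 0.165 + 0.33 + 0.0761 = 0.5711.
Margin to runaway = 1 − 0.5711 = 0.43.

0.43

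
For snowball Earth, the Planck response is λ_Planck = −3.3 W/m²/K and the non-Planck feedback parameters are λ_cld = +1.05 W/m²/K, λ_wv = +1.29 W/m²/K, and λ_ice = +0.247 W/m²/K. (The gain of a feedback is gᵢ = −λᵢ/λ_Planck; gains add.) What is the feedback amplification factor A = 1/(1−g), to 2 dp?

Convert to gains: g_cld = 1.05/3.3 = 0.3182; g_wv = 1.29/3.3 = 0.3909; g_ice = 0.247/3.3 = 0.07485.
Total gain g = 0.78395.
A = 1/(1 − 0.78395) = 4.63.

4.63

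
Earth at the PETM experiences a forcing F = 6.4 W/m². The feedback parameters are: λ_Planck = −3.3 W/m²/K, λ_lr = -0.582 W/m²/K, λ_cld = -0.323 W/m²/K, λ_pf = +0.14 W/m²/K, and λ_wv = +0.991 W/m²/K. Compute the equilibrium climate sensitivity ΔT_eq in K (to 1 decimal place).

Net feedback parameter λ = (−3.3) + (-0.582) + (-0.323) + (+0.14) + (+0.991) = -3.074 W/m²/K.
ΔT = −F/λ = −6.4/(-3.074) = 2.1 K.

2.1 K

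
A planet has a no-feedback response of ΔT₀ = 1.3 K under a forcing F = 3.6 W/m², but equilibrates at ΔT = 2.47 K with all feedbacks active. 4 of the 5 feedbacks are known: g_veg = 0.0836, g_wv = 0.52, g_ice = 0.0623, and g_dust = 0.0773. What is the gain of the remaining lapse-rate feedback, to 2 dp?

Amplification A = ΔT/ΔT₀ = 2.47/1.3 = 1.9.
Total gain g = 1 − 1/A = 1 − 1/1.9 = 0.4737.
Known gains sum to 0.0836 + 0.52 + 0.0623 + 0.0773 = 0.7432.
g_lr = 0.4737 − 0.7432 = -0.27.

-0.27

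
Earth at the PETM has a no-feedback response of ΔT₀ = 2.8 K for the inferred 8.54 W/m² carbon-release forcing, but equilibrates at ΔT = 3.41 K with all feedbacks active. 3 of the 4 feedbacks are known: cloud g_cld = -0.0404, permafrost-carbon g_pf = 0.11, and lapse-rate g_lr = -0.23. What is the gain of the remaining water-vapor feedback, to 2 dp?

0.34

Amplification A = ΔT/ΔT₀ = 3.41/2.8 = 1.218.
Total gain g = 1 − 1/A = 1 − 1/1.218 = 0.179.
Known gains sum to -0.0404 + 0.11 − 0.23 = -0.1604.
g_wv = 0.179 + 0.1604 = 0.34.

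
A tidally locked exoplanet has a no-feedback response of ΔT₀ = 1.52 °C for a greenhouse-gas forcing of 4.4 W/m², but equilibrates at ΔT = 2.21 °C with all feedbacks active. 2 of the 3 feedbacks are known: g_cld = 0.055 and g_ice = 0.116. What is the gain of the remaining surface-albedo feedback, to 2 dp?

0.14

Amplification A = ΔT/ΔT₀ = 2.21/1.52 = 1.454.
Total gain g = 1 − 1/A = 1 − 1/1.454 = 0.3122.
Known gains sum to 0.055 + 0.116 = 0.171.
g_alb = 0.3122 − 0.171 = 0.14.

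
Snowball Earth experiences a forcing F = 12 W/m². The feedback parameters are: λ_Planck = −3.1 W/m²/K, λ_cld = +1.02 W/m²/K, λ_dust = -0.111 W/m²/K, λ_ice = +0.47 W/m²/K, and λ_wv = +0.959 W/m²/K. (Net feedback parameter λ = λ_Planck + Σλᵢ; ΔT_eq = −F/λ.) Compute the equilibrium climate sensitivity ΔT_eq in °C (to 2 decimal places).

Net feedback parameter λ = (−3.1) + (+1.02) + (-0.111) + (+0.47) + (+0.959) = -0.762 W/m²/K.
ΔT = −F/λ = −12/(-0.762) = 15.75 °C.

15.75 °C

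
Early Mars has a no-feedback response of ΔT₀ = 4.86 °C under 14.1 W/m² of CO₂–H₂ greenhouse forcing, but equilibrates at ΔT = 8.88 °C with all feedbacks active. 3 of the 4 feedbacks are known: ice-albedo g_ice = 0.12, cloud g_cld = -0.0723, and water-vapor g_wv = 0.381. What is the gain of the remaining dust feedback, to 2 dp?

0.02

Amplification A = ΔT/ΔT₀ = 8.88/4.86 = 1.827.
Total gain g = 1 − 1/A = 1 − 1/1.827 = 0.4527.
Known gains sum to 0.12 − 0.0723 + 0.381 = 0.4287.
g_dust = 0.4527 − 0.4287 = 0.02.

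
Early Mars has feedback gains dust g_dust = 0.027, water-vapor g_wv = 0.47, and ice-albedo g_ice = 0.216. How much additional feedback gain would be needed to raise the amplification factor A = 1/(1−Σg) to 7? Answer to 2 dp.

Current total gain = 0.713.
Target gain for A = 7: g* = 1 − 1/7 = 0.8571.
Additional gain needed = 0.8571 − 0.713 = 0.14.

0.14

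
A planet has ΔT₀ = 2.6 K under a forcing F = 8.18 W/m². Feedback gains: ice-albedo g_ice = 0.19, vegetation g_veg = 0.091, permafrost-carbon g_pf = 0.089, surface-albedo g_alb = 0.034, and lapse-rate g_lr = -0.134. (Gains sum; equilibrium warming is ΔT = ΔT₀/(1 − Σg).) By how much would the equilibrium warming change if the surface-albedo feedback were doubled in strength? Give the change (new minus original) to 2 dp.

Original: g = 0.27, ΔT = 2.6/(1−0.27) = 3.5616 K.
With doubled surface-albedo: g' = 0.304, ΔT' = 2.6/(1−0.304) = 3.7356 K.
Change = 3.7356 − 3.5616 = 0.17 K.

0.17 K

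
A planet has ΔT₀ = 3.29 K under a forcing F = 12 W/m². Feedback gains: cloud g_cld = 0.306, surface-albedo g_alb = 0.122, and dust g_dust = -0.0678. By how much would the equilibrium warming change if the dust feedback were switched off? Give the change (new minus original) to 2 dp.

0.61 K

Original: g = 0.3602, ΔT = 3.29/(1−0.3602) = 5.1422 K.
Without dust: g' = 0.428, ΔT' = 3.29/(1−0.428) = 5.7517 K.
Change = 5.7517 − 5.1422 = 0.61 K.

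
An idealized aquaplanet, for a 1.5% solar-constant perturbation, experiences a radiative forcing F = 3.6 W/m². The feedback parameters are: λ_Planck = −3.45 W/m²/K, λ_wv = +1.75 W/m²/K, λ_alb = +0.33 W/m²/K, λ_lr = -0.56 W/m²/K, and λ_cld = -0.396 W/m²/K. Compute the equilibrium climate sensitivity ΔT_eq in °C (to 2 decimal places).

1.55 °C

Net feedback parameter λ = (−3.45) + (+1.75) + (+0.33) + (-0.56) + (-0.396) = -2.326 W/m²/K.
ΔT = −F/λ = −3.6/(-2.326) = 1.55 °C.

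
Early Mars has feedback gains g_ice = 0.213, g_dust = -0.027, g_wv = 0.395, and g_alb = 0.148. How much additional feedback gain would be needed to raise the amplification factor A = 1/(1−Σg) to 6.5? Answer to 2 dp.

Current total gain = 0.729.
Target gain for A = 6.5: g* = 1 − 1/6.5 = 0.8462.
Additional gain needed = 0.8462 − 0.729 = 0.12.

0.12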